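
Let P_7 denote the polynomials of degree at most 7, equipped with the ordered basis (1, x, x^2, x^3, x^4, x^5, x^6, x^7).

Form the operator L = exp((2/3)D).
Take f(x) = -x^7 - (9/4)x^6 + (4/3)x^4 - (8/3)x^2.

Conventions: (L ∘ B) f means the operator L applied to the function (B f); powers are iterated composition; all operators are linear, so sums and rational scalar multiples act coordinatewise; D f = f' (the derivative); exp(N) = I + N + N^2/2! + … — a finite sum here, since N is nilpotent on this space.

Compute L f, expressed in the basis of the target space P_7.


the result is g(x) = -x^7 - (83/12)x^6 - (55/3)x^5 - (649/27)x^4 - (1352/81)x^3 - (692/81)x^2 - (3184/729)x - 2576/2187

order-1 term: -(14/3)x^6 - 9x^5 + (32/9)x^3 - (32/9)x
order-2 term: -(28/3)x^5 - 15x^4 + (32/9)x^2 - 32/27
order-3 term: -(280/27)x^4 - (40/3)x^3 + (128/81)x
order-4 term: -(560/81)x^3 - (20/3)x^2 + 64/243
order-5 term: -(224/81)x^2 - (16/9)x
order-6 term: -(448/729)x - 16/81
order-7 term: -128/2187
the series for exp((2/3)D) f terminates at order 7
exp((2/3)D) f = -x^7 - (83/12)x^6 - (55/3)x^5 - (649/27)x^4 - (1352/81)x^3 - (692/81)x^2 - (3184/729)x - 2576/2187


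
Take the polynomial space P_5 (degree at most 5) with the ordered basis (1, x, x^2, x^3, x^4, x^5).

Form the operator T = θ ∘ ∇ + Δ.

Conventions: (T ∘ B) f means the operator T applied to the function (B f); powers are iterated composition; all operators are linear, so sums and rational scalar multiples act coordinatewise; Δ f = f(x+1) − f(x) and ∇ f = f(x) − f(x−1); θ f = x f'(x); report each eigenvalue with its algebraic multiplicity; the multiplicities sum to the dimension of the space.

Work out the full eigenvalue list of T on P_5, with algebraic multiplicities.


λ = 0 (multiplicity 6)

image of 1: 0
image of x: 1
image of x^2: 4x + 1
image of x^3: 9x^2 + 1
image of x^4: 16x^3 - 6x^2 + 8x + 1
image of x^5: 25x^4 - 20x^3 + 30x^2 + 1
the matrix is upper triangular; its diagonal is (0, 0, 0, 0, 0, 0)
for a triangular matrix the eigenvalues are the diagonal entries, with algebraic multiplicity their repetition count


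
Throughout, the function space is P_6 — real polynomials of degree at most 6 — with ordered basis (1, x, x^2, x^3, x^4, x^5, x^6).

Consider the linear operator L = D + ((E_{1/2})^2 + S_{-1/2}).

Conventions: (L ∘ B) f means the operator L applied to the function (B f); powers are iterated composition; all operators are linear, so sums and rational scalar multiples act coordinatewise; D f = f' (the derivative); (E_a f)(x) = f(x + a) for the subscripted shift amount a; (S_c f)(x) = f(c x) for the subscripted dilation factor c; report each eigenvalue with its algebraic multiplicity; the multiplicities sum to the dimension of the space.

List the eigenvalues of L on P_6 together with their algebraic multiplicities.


λ = 1/2 (multiplicity 1), λ = 7/8 (multiplicity 1), λ = 31/32 (multiplicity 1), λ = 65/64 (multiplicity 1), λ = 17/16 (multiplicity 1), λ = 5/4 (multiplicity 1), λ = 2 (multiplicity 1)

image of 1: 2
image of x: (1/2)x + 2
image of x^2: (5/4)x^2 + 4x + 1
image of x^3: (7/8)x^3 + 6x^2 + 3x + 1
image of x^4: (17/16)x^4 + 8x^3 + 6x^2 + 4x + 1
image of x^5: (31/32)x^5 + 10x^4 + 10x^3 + 10x^2 + 5x + 1
image of x^6: (65/64)x^6 + 12x^5 + 15x^4 + 20x^3 + 15x^2 + 6x + 1
the matrix is upper triangular; its diagonal is (2, 1/2, 5/4, 7/8, 17/16, 31/32, 65/64)
for a triangular matrix the eigenvalues are the diagonal entries, with algebraic multiplicity their repetition count


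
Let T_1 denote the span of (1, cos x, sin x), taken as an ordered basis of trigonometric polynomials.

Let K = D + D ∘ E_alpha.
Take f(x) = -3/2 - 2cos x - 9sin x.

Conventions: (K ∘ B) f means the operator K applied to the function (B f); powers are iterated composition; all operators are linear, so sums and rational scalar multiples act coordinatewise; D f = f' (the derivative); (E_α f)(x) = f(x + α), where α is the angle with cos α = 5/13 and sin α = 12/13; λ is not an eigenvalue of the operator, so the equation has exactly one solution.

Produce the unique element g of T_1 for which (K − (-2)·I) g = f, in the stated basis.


write g with unknown coordinates in the stated basis and equate coefficients in (K − (-2)·I) g = f
solving from the highest basis element down gives g = -3/4 + (67/20)cos x - (81/20)sin x
check: K g = -(87/10)cos x - (9/10)sin x
so K g − (-2)·g = -3/2 - 2cos x - 9sin x = f ✓

the result is g(x) = -3/4 + (67/20)cos x - (81/20)sin x


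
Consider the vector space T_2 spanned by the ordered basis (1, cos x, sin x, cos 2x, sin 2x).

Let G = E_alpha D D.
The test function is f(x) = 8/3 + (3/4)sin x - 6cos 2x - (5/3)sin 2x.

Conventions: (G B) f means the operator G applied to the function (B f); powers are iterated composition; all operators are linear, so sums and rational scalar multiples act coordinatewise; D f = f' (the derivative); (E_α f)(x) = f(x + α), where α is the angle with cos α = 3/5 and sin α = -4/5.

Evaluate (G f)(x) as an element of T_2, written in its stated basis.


D f = (3/4)cos x - (10/3)cos 2x + 12sin 2x
D D f = -(3/4)sin x + 24cos 2x + (20/3)sin 2x
E_alpha D D f = (3/5)cos x - (9/20)sin x - (328/25)cos 2x + (1588/75)sin 2x

the result is g(x) = (3/5)cos x - (9/20)sin x - (328/25)cos 2x + (1588/75)sin 2x


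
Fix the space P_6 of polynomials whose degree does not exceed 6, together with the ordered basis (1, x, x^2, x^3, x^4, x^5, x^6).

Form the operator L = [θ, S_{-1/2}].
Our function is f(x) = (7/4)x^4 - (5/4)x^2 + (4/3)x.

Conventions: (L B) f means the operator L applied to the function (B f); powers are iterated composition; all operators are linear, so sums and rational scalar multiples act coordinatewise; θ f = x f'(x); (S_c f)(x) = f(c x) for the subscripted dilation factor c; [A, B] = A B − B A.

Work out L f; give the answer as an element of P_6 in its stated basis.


S_{-1/2} f = (7/64)x^4 - (5/16)x^2 - (2/3)x
θ S_{-1/2} f = (7/16)x^4 - (5/8)x^2 - (2/3)x
θ f = 7x^4 - (5/2)x^2 + (4/3)x
S_{-1/2} θ f = (7/16)x^4 - (5/8)x^2 - (2/3)x
[θ, S_{-1/2}] f = 0

g(x) = 0


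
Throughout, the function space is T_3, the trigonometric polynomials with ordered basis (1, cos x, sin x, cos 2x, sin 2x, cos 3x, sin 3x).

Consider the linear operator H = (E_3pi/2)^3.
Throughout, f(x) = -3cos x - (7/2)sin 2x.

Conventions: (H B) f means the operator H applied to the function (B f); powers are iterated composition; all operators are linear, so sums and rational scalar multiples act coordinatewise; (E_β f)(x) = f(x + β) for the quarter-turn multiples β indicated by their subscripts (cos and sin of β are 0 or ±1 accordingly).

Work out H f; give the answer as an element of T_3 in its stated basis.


E_3pi/2 f = -3sin x + (7/2)sin 2x
E_3pi/2 E_3pi/2 f = 3cos x - (7/2)sin 2x
E_3pi/2 E_3pi/2 E_3pi/2 f = 3sin x + (7/2)sin 2x

the image equals g(x) = 3sin x + (7/2)sin 2x


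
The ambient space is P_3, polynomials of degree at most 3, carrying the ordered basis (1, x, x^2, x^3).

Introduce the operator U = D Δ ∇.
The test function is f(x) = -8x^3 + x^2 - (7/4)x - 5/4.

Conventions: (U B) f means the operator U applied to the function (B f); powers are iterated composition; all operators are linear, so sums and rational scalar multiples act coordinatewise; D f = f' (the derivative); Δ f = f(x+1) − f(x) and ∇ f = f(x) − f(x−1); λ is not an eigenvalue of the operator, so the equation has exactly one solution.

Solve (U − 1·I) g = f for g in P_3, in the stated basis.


g(x) = 8x^3 - x^2 + (7/4)x + 197/4

write g with unknown coordinates in the stated basis and equate coefficients in (U − 1·I) g = f
solving from the highest basis element down gives g = 8x^3 - x^2 + (7/4)x + 197/4
check: U g = 48
so U g − 1·g = -8x^3 + x^2 - (7/4)x - 5/4 = f ✓


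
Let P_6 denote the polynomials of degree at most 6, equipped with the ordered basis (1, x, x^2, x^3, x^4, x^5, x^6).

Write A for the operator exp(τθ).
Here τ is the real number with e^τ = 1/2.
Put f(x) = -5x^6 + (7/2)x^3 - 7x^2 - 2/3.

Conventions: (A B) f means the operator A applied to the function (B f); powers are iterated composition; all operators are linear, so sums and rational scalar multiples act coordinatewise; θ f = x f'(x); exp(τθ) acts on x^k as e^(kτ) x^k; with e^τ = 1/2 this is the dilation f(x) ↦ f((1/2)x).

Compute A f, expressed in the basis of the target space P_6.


the result is g(x) = -(5/64)x^6 + (7/16)x^3 - (7/4)x^2 - 2/3

exp(τθ) x^k = e^(kτ) x^k; with e^τ = 1/2 this sends x^k to (1/2)^k x^k
x^2 ↦ 1/4 x^2
x^3 ↦ 1/8 x^3
x^6 ↦ 1/64 x^6
applying this coordinatewise to f: exp(τθ) f = -(5/64)x^6 + (7/16)x^3 - (7/4)x^2 - 2/3


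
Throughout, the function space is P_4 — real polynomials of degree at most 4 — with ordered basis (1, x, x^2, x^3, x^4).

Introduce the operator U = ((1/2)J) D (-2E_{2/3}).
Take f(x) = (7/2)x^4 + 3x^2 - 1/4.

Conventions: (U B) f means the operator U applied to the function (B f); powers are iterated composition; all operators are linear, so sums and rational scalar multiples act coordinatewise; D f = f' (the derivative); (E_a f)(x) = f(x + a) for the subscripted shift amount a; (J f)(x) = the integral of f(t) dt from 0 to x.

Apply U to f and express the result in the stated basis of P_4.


E_{2/3} f = (7/2)x^4 + (28/3)x^3 + (37/3)x^2 + (220/27)x + 575/324
(-2E_{2/3}) f = -7x^4 - (56/3)x^3 - (74/3)x^2 - (440/27)x - 575/162
D (-2E_{2/3}) f = -28x^3 - 56x^2 - (148/3)x - 440/27
J D (-2E_{2/3}) f = -7x^4 - (56/3)x^3 - (74/3)x^2 - (440/27)x
((1/2)J) D (-2E_{2/3}) f = -(7/2)x^4 - (28/3)x^3 - (37/3)x^2 - (220/27)x

the result is g(x) = -(7/2)x^4 - (28/3)x^3 - (37/3)x^2 - (220/27)x


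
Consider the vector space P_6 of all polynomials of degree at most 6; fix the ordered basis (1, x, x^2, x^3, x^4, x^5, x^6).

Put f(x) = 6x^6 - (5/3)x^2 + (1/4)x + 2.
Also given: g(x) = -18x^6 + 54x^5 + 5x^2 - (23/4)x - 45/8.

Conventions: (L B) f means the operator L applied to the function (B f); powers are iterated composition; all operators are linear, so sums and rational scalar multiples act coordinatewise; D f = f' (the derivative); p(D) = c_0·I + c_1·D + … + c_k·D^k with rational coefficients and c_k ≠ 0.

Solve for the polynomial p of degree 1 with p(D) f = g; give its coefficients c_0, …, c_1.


c_0 = -3, c_1 = 3/2

D^0 f = 6x^6 - (5/3)x^2 + (1/4)x + 2
D^1 f = 36x^5 - (10/3)x + 1/4
matching coefficients of g against c_0 f + c_1 Df + … from the top degree down determines the c_i
solution: c_0 = -3, c_1 = 3/2


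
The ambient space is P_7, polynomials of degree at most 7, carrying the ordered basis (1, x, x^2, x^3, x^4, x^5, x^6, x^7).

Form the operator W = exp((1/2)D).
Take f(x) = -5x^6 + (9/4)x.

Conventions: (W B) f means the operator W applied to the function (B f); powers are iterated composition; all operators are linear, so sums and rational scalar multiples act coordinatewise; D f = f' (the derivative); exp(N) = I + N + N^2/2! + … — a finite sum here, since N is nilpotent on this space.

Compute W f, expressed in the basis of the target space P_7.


the image equals g(x) = -5x^6 - 15x^5 - (75/4)x^4 - (25/2)x^3 - (75/16)x^2 + (21/16)x + 67/64

order-1 term: -15x^5 + 9/8
order-2 term: -(75/4)x^4
order-3 term: -(25/2)x^3
order-4 term: -(75/16)x^2
order-5 term: -(15/16)x
order-6 term: -5/64
the series for exp((1/2)D) f terminates at order 6
exp((1/2)D) f = -5x^6 - 15x^5 - (75/4)x^4 - (25/2)x^3 - (75/16)x^2 + (21/16)x + 67/64


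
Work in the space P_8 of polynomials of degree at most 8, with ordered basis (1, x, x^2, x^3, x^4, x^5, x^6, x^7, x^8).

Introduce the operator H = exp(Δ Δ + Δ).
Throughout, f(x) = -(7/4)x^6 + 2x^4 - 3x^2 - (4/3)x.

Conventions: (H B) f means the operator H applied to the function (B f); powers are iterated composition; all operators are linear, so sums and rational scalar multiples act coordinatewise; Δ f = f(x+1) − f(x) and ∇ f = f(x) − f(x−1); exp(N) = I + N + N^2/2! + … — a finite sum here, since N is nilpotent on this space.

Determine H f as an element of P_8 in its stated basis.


g(x) = -(7/4)x^6 - (21/2)x^5 - 103x^4 - 587x^3 - (9165/4)x^2 - (17002/3)x - 79819/12

order-1 term: -(21/2)x^5 - (315/4)x^4 - 237x^3 - (1431/4)x^2 - (551/2)x - 1087/12
order-2 term: -(105/4)x^4 - 315x^3 - (5727/4)x^2 - (5841/2)x - 9029/4
order-3 term: -35x^3 - (945/2)x^2 - (4289/2)x - 6543/2
order-4 term: -(105/4)x^2 - 315x - 3807/4
order-5 term: -(21/2)x - 315/4
order-6 term: -7/4
the series for exp(Δ Δ + Δ) f terminates at order 6
exp(Δ Δ + Δ) f = -(7/4)x^6 - (21/2)x^5 - 103x^4 - 587x^3 - (9165/4)x^2 - (17002/3)x - 79819/12


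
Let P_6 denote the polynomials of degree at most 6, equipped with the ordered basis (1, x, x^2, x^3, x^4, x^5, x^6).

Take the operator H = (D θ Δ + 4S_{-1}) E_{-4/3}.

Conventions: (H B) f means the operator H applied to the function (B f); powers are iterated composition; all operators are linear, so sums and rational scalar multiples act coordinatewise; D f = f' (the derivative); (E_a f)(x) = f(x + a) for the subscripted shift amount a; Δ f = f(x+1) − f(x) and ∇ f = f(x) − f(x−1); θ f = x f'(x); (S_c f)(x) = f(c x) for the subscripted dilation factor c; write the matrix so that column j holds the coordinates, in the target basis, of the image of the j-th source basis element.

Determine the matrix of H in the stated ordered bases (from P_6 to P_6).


image of 1: 4
image of x: -4x - 16/3
image of x^2: 4x^2 + (32/3)x + 82/9
image of x^3: -4x^3 - 16x^2 - (28/3)x - 391/27
image of x^4: 4x^4 + (64/3)x^3 + (236/3)x^2 - (56/27)x + 1780/81
image of x^5: -4x^5 - (80/3)x^4 + (80/9)x^3 - (6610/27)x^2 + (2440/81)x - 7921/243
image of x^6: 4x^6 + 32x^5 + (770/3)x^4 - (5680/27)x^3 + (16460/27)x^2 - (7108/81)x + 34798/729
each image's coordinates form column j of the matrix

the matrix is [[4, -16/3, 82/9, -391/27, 1780/81, -7921/243, 34798/729]; [0, -4, 32/3, -28/3, -56/27, 2440/81, -7108/81]; [0, 0, 4, -16, 236/3, -6610/27, 16460/27]; [0, 0, 0, -4, 64/3, 80/9, -5680/27]; [0, 0, 0, 0, 4, -80/3, 770/3]; [0, 0, 0, 0, 0, -4, 32]; [0, 0, 0, 0, 0, 0, 4]] (rows listed top to bottom)


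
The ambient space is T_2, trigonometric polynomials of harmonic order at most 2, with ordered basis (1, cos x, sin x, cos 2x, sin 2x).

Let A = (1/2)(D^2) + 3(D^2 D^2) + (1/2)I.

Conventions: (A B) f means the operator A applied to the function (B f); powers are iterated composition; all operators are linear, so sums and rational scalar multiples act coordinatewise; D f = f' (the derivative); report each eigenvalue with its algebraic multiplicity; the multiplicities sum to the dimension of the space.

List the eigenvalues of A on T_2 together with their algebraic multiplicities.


image of 1: 1/2
image of cos x: 3cos x
image of sin x: 3sin x
image of cos 2x: (93/2)cos 2x
image of sin 2x: (93/2)sin 2x
the matrix is diagonal; its diagonal is (1/2, 3, 3, 93/2, 93/2)
for a triangular matrix the eigenvalues are the diagonal entries, with algebraic multiplicity their repetition count

λ = 1/2 (multiplicity 1), λ = 3 (multiplicity 2), λ = 93/2 (multiplicity 2)


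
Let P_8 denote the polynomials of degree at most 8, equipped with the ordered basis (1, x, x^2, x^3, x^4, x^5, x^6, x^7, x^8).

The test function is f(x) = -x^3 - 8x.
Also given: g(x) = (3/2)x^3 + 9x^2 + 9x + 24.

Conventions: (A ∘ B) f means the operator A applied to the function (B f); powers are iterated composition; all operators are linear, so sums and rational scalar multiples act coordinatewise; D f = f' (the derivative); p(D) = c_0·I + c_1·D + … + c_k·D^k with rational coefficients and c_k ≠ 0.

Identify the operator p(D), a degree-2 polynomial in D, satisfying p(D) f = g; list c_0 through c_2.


p(D) = -(3/2)·I − 3·D + (1/2)·D^2, i.e. c_0 = -3/2, c_1 = -3, c_2 = 1/2

D^0 f = -x^3 - 8x
D^1 f = -3x^2 - 8
D^2 f = -6x
matching coefficients of g against c_0 f + c_1 Df + … from the top degree down determines the c_i
solution: c_0 = -3/2, c_1 = -3, c_2 = 1/2


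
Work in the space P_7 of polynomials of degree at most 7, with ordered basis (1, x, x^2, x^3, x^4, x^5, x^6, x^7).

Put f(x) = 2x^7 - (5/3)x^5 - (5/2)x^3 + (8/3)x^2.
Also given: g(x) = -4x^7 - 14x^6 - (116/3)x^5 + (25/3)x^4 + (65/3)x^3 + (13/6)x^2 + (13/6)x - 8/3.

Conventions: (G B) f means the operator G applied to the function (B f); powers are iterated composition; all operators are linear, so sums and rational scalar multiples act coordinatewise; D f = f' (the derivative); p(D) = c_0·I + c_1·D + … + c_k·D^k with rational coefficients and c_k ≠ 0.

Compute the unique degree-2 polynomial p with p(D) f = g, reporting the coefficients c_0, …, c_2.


D^0 f = 2x^7 - (5/3)x^5 - (5/2)x^3 + (8/3)x^2
D^1 f = 14x^6 - (25/3)x^4 - (15/2)x^2 + (16/3)x
D^2 f = 84x^5 - (100/3)x^3 - 15x + 16/3
matching coefficients of g against c_0 f + c_1 Df + … from the top degree down determines the c_i
solution: c_0 = -2, c_1 = -1, c_2 = -1/2

p(D) = -2·I − D − (1/2)·D^2, i.e. c_0 = -2, c_1 = -1, c_2 = -1/2


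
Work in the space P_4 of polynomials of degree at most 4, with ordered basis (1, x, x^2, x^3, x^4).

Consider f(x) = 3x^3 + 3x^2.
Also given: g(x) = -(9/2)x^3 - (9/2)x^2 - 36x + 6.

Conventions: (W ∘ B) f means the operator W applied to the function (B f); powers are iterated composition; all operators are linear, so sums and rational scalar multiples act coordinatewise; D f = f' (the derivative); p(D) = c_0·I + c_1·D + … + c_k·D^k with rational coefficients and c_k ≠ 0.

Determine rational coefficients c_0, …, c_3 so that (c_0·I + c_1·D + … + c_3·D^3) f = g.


p(D) = -(3/2)·I − 2·D^2 + D^3, i.e. c_0 = -3/2, c_1 = 0, c_2 = -2, c_3 = 1

D^0 f = 3x^3 + 3x^2
D^1 f = 9x^2 + 6x
D^2 f = 18x + 6
D^3 f = 18
matching coefficients of g against c_0 f + c_1 Df + … from the top degree down determines the c_i
solution: c_0 = -3/2, c_1 = 0, c_2 = -2, c_3 = 1


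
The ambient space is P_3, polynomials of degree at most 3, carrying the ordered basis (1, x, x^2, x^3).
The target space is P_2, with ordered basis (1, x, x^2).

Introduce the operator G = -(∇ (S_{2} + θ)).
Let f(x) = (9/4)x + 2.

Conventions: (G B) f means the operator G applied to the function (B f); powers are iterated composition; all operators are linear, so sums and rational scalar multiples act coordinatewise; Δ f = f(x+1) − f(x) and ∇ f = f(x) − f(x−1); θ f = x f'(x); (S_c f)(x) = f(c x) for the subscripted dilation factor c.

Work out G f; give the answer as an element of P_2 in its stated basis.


the image equals g(x) = -27/4

S_{2} f = (9/2)x + 2
θ f = (9/4)x
(S_{2} + θ) f = (27/4)x + 2
∇ (S_{2} + θ) f = 27/4
(-(∇ (S_{2} + θ))) f = -27/4


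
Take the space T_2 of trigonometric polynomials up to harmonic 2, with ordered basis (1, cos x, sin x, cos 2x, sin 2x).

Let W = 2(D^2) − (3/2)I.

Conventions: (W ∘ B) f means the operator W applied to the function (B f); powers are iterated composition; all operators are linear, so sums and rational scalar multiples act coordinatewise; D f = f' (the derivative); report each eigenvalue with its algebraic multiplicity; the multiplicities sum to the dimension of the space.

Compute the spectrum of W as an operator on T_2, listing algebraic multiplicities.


λ = -19/2 (multiplicity 2), λ = -7/2 (multiplicity 2), λ = -3/2 (multiplicity 1)

image of 1: -3/2
image of cos x: -(7/2)cos x
image of sin x: -(7/2)sin x
image of cos 2x: -(19/2)cos 2x
image of sin 2x: -(19/2)sin 2x
the matrix is diagonal; its diagonal is (-3/2, -7/2, -7/2, -19/2, -19/2)
for a triangular matrix the eigenvalues are the diagonal entries, with algebraic multiplicity their repetition count


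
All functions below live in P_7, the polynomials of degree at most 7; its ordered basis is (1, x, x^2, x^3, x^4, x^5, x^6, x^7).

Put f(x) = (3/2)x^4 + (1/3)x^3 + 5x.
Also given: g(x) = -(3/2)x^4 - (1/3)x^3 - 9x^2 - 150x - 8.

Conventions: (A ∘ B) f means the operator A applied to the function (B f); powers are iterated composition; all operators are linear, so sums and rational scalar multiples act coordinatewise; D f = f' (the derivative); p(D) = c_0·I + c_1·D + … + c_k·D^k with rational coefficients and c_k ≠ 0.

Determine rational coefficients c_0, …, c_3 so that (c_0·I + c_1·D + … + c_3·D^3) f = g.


p(D) = -I − (1/2)·D^2 − 4·D^3, i.e. c_0 = -1, c_1 = 0, c_2 = -1/2, c_3 = -4

D^0 f = (3/2)x^4 + (1/3)x^3 + 5x
D^1 f = 6x^3 + x^2 + 5
D^2 f = 18x^2 + 2x
D^3 f = 36x + 2
matching coefficients of g against c_0 f + c_1 Df + … from the top degree down determines the c_i
solution: c_0 = -1, c_1 = 0, c_2 = -1/2, c_3 = -4


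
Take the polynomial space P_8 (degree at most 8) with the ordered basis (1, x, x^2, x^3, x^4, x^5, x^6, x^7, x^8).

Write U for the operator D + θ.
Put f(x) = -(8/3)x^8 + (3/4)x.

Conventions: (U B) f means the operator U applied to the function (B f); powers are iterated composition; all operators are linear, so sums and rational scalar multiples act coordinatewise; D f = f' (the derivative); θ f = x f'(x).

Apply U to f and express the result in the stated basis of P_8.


g(x) = -(64/3)x^8 - (64/3)x^7 + (3/4)x + 3/4

D f = -(64/3)x^7 + 3/4
θ f = -(64/3)x^8 + (3/4)x
(D + θ) f = -(64/3)x^8 - (64/3)x^7 + (3/4)x + 3/4


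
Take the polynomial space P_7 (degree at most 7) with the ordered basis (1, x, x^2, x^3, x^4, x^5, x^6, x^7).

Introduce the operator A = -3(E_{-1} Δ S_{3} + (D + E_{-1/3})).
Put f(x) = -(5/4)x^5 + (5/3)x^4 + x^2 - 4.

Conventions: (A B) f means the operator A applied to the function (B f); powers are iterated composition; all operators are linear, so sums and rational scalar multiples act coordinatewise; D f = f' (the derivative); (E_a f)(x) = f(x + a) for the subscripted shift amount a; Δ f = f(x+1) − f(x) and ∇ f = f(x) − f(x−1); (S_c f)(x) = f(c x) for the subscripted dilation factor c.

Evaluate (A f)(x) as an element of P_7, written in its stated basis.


S_{3} f = -(1215/4)x^5 + 135x^4 + 9x^2 - 4
Δ S_{3} f = -(6075/4)x^4 - (4995/2)x^3 - (4455/2)x^2 - (3843/4)x - 639/4
E_{-1} Δ S_{3} f = -(6075/4)x^4 + (7155/2)x^3 - (7695/2)x^2 + (8307/4)x - 1791/4
D f = -(25/4)x^4 + (20/3)x^3 + 2x
E_{-1/3} f = -(5/4)x^5 + (15/4)x^4 - (65/18)x^3 + (139/54)x^2 - (107/108)x - 3755/972
(D + E_{-1/3}) f = -(5/4)x^5 - (5/2)x^4 + (55/18)x^3 + (139/54)x^2 + (109/108)x - 3755/972
(E_{-1} Δ S_{3} + (D + E_{-1/3})) f = -(5/4)x^5 - (6085/4)x^4 + (32225/9)x^3 - (103813/27)x^2 + (112199/54)x - 109742/243
(-3(E_{-1} Δ S_{3} + (D + E_{-1/3}))) f = (15/4)x^5 + (18255/4)x^4 - (32225/3)x^3 + (103813/9)x^2 - (112199/18)x + 109742/81

the result is g(x) = (15/4)x^5 + (18255/4)x^4 - (32225/3)x^3 + (103813/9)x^2 - (112199/18)x + 109742/81


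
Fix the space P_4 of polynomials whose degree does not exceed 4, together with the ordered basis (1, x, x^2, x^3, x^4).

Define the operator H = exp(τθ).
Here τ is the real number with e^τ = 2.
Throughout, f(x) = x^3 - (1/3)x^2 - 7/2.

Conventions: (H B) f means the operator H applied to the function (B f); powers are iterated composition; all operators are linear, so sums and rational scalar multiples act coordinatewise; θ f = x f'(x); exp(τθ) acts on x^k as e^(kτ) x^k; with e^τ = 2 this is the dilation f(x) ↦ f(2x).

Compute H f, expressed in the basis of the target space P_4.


the result is g(x) = 8x^3 - (4/3)x^2 - 7/2

exp(τθ) x^k = e^(kτ) x^k; with e^τ = 2 this sends x^k to 2^k x^k
x^2 ↦ 4 x^2
x^3 ↦ 8 x^3
applying this coordinatewise to f: exp(τθ) f = 8x^3 - (4/3)x^2 - 7/2


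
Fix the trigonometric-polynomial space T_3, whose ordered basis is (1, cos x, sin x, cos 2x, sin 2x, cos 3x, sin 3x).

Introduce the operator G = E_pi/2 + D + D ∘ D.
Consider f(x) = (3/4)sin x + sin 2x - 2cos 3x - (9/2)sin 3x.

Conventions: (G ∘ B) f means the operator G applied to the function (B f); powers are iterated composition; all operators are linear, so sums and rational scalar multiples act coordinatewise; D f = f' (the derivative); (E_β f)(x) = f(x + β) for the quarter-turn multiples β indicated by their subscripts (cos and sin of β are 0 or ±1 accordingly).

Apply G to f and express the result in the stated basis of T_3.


E_pi/2 f = (3/4)cos x - sin 2x + (9/2)cos 3x - 2sin 3x
D f = (3/4)cos x + 2cos 2x - (27/2)cos 3x + 6sin 3x
D f = (3/4)cos x + 2cos 2x - (27/2)cos 3x + 6sin 3x
D D f = -(3/4)sin x - 4sin 2x + 18cos 3x + (81/2)sin 3x
(E_pi/2 + D + D ∘ D) f = (3/2)cos x - (3/4)sin x + 2cos 2x - 5sin 2x + 9cos 3x + (89/2)sin 3x

the image equals g(x) = (3/2)cos x - (3/4)sin x + 2cos 2x - 5sin 2x + 9cos 3x + (89/2)sin 3x


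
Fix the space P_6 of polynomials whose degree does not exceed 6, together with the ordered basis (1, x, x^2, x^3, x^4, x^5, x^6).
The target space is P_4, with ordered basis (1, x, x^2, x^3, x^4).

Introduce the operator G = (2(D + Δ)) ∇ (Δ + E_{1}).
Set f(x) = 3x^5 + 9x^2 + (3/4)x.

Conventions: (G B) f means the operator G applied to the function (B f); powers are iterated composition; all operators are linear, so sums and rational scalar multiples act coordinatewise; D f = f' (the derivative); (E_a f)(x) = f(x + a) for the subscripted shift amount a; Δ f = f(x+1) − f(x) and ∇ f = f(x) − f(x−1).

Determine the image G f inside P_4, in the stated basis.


the image equals g(x) = 240x^3 + 1260x^2 + 900x + 522

Δ f = 15x^4 + 30x^3 + 30x^2 + 33x + 51/4
E_{1} f = 3x^5 + 15x^4 + 30x^3 + 39x^2 + (135/4)x + 51/4
(Δ + E_{1}) f = 3x^5 + 30x^4 + 60x^3 + 69x^2 + (267/4)x + 51/2
∇ (Δ + E_{1}) f = 15x^4 + 90x^3 + 30x^2 + 63x + 123/4
D ∇ (Δ + E_{1}) f = 60x^3 + 270x^2 + 60x + 63
Δ ∇ (Δ + E_{1}) f = 60x^3 + 360x^2 + 390x + 198
(D + Δ) ∇ (Δ + E_{1}) f = 120x^3 + 630x^2 + 450x + 261
(2(D + Δ)) ∇ (Δ + E_{1}) f = 240x^3 + 1260x^2 + 900x + 522


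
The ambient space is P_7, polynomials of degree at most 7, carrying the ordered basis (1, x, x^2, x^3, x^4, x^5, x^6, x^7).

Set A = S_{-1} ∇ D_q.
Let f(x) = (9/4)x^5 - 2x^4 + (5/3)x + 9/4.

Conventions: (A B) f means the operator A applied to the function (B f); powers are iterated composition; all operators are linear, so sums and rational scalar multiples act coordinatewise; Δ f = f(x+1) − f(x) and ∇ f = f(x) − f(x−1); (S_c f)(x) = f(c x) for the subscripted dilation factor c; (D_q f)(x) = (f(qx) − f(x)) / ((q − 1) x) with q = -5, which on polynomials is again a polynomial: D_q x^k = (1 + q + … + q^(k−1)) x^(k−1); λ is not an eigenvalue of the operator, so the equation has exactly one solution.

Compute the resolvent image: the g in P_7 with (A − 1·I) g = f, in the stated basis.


the image equals g(x) = -(9/4)x^5 + 2x^4 + 4689x^3 + (12819/2)x^2 - (578624/3)x - 123145

write g with unknown coordinates in the stated basis and equate coefficients in (A − 1·I) g = f
solving from the highest basis element down gives g = -(9/4)x^5 + 2x^4 + 4689x^3 + (12819/2)x^2 - (578624/3)x - 123145
check: A g = 4689x^3 + (12819/2)x^2 - 192873x - 492571/4
so A g − 1·g = (9/4)x^5 - 2x^4 + (5/3)x + 9/4 = f ✓


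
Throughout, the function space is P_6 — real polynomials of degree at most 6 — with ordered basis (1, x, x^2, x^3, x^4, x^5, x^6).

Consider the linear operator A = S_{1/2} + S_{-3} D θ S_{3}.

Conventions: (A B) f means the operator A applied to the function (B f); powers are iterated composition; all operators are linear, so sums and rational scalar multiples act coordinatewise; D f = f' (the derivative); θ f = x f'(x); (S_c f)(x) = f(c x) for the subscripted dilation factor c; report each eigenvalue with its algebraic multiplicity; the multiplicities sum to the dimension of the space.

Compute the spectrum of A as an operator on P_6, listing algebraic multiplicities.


image of 1: 1
image of x: (1/2)x + 3
image of x^2: (1/4)x^2 - 108x
image of x^3: (1/8)x^3 + 2187x^2
image of x^4: (1/16)x^4 - 34992x^3
image of x^5: (1/32)x^5 + 492075x^4
image of x^6: (1/64)x^6 - 6377292x^5
the matrix is upper triangular; its diagonal is (1, 1/2, 1/4, 1/8, 1/16, 1/32, 1/64)
for a triangular matrix the eigenvalues are the diagonal entries, with algebraic multiplicity their repetition count

λ = 1/64 (multiplicity 1), λ = 1/32 (multiplicity 1), λ = 1/16 (multiplicity 1), λ = 1/8 (multiplicity 1), λ = 1/4 (multiplicity 1), λ = 1/2 (multiplicity 1), λ = 1 (multiplicity 1)


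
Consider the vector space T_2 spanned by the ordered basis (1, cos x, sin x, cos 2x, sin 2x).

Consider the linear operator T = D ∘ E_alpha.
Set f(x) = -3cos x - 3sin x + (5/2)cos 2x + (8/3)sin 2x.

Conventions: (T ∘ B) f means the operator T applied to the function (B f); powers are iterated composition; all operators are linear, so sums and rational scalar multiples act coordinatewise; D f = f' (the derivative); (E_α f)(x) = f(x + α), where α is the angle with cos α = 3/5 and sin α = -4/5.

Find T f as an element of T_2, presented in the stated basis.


g(x) = -(21/5)cos x - (3/5)sin x + (248/75)cos 2x + (163/25)sin 2x

E_alpha f = (3/5)cos x - (21/5)sin x - (163/50)cos 2x + (124/75)sin 2x
D E_alpha f = -(21/5)cos x - (3/5)sin x + (248/75)cos 2x + (163/25)sin 2x


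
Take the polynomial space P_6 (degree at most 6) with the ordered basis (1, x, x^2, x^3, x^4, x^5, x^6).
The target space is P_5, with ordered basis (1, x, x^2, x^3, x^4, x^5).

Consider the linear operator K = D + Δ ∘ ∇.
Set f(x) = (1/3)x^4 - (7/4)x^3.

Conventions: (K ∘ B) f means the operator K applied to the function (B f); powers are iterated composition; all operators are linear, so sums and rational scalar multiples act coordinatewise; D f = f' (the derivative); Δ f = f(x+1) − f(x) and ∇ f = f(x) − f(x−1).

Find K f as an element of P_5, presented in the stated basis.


D f = (4/3)x^3 - (21/4)x^2
∇ f = (4/3)x^3 - (29/4)x^2 + (79/12)x - 25/12
Δ ∇ f = 4x^2 - (21/2)x + 2/3
(D + Δ ∘ ∇) f = (4/3)x^3 - (5/4)x^2 - (21/2)x + 2/3

the result is g(x) = (4/3)x^3 - (5/4)x^2 - (21/2)x + 2/3


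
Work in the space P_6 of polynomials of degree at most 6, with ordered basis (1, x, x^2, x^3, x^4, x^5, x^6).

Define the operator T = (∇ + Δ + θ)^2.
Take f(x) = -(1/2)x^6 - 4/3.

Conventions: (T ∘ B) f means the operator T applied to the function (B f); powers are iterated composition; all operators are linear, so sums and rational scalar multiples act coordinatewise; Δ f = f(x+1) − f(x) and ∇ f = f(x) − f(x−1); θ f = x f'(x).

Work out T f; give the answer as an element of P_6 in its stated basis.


∇ f = -3x^5 + (15/2)x^4 - 10x^3 + (15/2)x^2 - 3x + 1/2
Δ f = -3x^5 - (15/2)x^4 - 10x^3 - (15/2)x^2 - 3x - 1/2
θ f = -3x^6
(∇ + Δ + θ) f = -3x^6 - 6x^5 - 20x^3 - 6x
∇ (∇ + Δ + θ) f = -18x^5 + 15x^4 - 75x^2 + 72x - 29
Δ (∇ + Δ + θ) f = -18x^5 - 75x^4 - 120x^3 - 165x^2 - 108x - 35
θ (∇ + Δ + θ) f = -18x^6 - 30x^5 - 60x^3 - 6x
(∇ + Δ + θ) (∇ + Δ + θ) f = -18x^6 - 66x^5 - 60x^4 - 180x^3 - 240x^2 - 42x - 64

g(x) = -18x^6 - 66x^5 - 60x^4 - 180x^3 - 240x^2 - 42x - 64


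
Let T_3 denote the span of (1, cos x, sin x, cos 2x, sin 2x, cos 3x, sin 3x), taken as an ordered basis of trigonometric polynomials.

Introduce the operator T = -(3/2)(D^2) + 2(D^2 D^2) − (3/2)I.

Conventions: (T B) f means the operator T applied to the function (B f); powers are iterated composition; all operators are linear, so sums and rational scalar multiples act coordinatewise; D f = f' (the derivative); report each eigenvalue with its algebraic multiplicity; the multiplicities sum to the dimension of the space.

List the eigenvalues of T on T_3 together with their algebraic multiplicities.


λ = -3/2 (multiplicity 1), λ = 2 (multiplicity 2), λ = 73/2 (multiplicity 2), λ = 174 (multiplicity 2)

image of 1: -3/2
image of cos x: 2cos x
image of sin x: 2sin x
image of cos 2x: (73/2)cos 2x
image of sin 2x: (73/2)sin 2x
image of cos 3x: 174cos 3x
image of sin 3x: 174sin 3x
the matrix is diagonal; its diagonal is (-3/2, 2, 2, 73/2, 73/2, 174, 174)
for a triangular matrix the eigenvalues are the diagonal entries, with algebraic multiplicity their repetition count


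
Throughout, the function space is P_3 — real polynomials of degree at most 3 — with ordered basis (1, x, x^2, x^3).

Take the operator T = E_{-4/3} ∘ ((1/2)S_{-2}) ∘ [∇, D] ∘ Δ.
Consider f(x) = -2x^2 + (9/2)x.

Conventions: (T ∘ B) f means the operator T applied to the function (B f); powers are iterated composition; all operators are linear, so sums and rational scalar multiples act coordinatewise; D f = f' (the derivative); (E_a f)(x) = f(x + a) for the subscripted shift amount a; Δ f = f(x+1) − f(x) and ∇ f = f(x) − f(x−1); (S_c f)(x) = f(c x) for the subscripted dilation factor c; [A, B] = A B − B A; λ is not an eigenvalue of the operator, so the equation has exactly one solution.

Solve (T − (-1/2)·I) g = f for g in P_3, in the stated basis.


write g with unknown coordinates in the stated basis and equate coefficients in (T − (-1/2)·I) g = f
solving from the highest basis element down gives g = -4x^2 + 9x
check: T g = 0
so T g − (-1/2)·g = -2x^2 + (9/2)x = f ✓

g(x) = -4x^2 + 9x


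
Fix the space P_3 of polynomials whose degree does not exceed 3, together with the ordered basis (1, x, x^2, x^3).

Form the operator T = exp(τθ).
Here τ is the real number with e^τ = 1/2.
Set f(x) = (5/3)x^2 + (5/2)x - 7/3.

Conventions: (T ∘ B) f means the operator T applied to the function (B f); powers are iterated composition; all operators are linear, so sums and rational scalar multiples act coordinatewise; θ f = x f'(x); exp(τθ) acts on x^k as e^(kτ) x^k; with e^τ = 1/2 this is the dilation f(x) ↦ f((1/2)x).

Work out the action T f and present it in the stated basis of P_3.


exp(τθ) x^k = e^(kτ) x^k; with e^τ = 1/2 this sends x^k to (1/2)^k x^k
x ↦ 1/2 x
x^2 ↦ 1/4 x^2
applying this coordinatewise to f: exp(τθ) f = (5/12)x^2 + (5/4)x - 7/3

the image equals g(x) = (5/12)x^2 + (5/4)x - 7/3


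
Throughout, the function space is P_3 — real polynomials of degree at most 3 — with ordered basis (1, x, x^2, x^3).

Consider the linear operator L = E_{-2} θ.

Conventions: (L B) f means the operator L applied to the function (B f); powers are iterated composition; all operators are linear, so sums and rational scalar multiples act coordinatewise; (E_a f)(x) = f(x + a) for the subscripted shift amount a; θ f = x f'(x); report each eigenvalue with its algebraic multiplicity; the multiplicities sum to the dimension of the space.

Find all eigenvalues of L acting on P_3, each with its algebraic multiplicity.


image of 1: 0
image of x: x - 2
image of x^2: 2x^2 - 8x + 8
image of x^3: 3x^3 - 18x^2 + 36x - 24
the matrix is upper triangular; its diagonal is (0, 1, 2, 3)
for a triangular matrix the eigenvalues are the diagonal entries, with algebraic multiplicity their repetition count

λ = 0 (multiplicity 1), λ = 1 (multiplicity 1), λ = 2 (multiplicity 1), λ = 3 (multiplicity 1)


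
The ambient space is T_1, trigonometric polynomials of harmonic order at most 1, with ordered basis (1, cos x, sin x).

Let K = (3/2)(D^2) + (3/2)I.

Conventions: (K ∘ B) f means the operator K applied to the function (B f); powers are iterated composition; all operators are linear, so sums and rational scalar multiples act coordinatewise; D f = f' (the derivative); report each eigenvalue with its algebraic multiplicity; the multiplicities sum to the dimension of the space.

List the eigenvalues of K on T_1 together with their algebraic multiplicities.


λ = 0 (multiplicity 2), λ = 3/2 (multiplicity 1)

image of 1: 3/2
image of cos x: 0
image of sin x: 0
the matrix is diagonal; its diagonal is (3/2, 0, 0)
for a triangular matrix the eigenvalues are the diagonal entries, with algebraic multiplicity their repetition count


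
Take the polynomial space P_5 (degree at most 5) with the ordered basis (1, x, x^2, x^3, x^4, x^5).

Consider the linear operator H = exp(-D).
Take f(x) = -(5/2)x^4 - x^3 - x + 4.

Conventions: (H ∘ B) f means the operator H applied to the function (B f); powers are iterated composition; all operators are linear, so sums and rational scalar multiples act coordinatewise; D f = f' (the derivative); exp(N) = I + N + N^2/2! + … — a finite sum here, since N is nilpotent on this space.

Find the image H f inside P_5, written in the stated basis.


the result is g(x) = -(5/2)x^4 + 9x^3 - 12x^2 + 6x + 7/2

order-1 term: 10x^3 + 3x^2 + 1
order-2 term: -15x^2 - 3x
order-3 term: 10x + 1
order-4 term: -5/2
the series for exp(-D) f terminates at order 4
exp(-D) f = -(5/2)x^4 + 9x^3 - 12x^2 + 6x + 7/2


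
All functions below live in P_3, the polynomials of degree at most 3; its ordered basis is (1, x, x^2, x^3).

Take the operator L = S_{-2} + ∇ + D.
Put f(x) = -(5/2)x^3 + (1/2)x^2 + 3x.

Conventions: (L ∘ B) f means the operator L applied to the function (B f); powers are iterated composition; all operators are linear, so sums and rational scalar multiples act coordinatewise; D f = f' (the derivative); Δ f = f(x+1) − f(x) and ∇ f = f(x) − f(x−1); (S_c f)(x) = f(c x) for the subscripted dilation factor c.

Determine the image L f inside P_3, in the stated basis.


the result is g(x) = 20x^3 - 13x^2 + (7/2)x + 3

S_{-2} f = 20x^3 + 2x^2 - 6x
∇ f = -(15/2)x^2 + (17/2)x
D f = -(15/2)x^2 + x + 3
(S_{-2} + ∇ + D) f = 20x^3 - 13x^2 + (7/2)x + 3


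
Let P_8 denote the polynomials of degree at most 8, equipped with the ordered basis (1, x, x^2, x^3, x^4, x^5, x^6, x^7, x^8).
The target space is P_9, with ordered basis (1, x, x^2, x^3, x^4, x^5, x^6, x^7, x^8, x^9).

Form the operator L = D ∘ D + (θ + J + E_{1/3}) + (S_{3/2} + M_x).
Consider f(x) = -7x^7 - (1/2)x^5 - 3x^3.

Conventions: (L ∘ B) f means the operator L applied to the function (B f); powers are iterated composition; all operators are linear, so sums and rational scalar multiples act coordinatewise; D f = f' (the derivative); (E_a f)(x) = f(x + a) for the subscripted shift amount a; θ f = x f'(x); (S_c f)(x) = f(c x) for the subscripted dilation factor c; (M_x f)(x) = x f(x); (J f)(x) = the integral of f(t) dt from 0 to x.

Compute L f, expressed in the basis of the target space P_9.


g(x) = -(63/8)x^8 - (22477/128)x^7 - (203/12)x^6 - (60889/192)x^5 - (1475/108)x^4 - (23137/648)x^3 - (307/81)x^2 - (27845/1458)x - 509/4374

D f = -49x^6 - (5/2)x^4 - 9x^2
D D f = -294x^5 - 10x^3 - 18x
θ f = -49x^7 - (5/2)x^5 - 9x^3
J f = -(7/8)x^8 - (1/12)x^6 - (3/4)x^4
E_{1/3} f = -7x^7 - (49/3)x^6 - (101/6)x^5 - (535/54)x^4 - (533/81)x^3 - (307/81)x^2 - (1601/1458)x - 509/4374
(θ + J + E_{1/3}) f = -(7/8)x^8 - 56x^7 - (197/12)x^6 - (58/3)x^5 - (1151/108)x^4 - (1262/81)x^3 - (307/81)x^2 - (1601/1458)x - 509/4374
S_{3/2} f = -(15309/128)x^7 - (243/64)x^5 - (81/8)x^3
M_x f = -7x^8 - (1/2)x^6 - 3x^4
(S_{3/2} + M_x) f = -7x^8 - (15309/128)x^7 - (1/2)x^6 - (243/64)x^5 - 3x^4 - (81/8)x^3
(D ∘ D + (θ + J + E_{1/3}) + (S_{3/2} + M_x)) f = -(63/8)x^8 - (22477/128)x^7 - (203/12)x^6 - (60889/192)x^5 - (1475/108)x^4 - (23137/648)x^3 - (307/81)x^2 - (27845/1458)x - 509/4374


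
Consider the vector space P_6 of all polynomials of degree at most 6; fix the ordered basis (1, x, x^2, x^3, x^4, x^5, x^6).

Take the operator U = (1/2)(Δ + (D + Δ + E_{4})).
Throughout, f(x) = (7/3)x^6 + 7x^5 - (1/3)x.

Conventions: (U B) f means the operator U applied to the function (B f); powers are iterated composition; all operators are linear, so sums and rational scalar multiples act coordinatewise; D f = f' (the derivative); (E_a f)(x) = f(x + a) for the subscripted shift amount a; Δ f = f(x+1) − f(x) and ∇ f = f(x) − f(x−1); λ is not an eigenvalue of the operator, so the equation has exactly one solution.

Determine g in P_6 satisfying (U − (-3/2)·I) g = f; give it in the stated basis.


g(x) = (7/6)x^6 - (35/4)x^5 - (35/16)x^4 + (385/16)x^3 + (15855/64)x^2 - (8191/384)x - 436667/1536

write g with unknown coordinates in the stated basis and equate coefficients in (U − (-3/2)·I) g = f
solving from the highest basis element down gives g = (7/6)x^6 - (35/4)x^5 - (35/16)x^4 + (385/16)x^3 + (15855/64)x^2 - (8191/384)x - 436667/1536
check: U g = (7/12)x^6 + (161/8)x^5 + (105/32)x^4 - (1155/32)x^3 - (47565/128)x^2 + (24317/768)x + 436667/1024
so U g − (-3/2)·g = (7/3)x^6 + 7x^5 - (1/3)x = f ✓


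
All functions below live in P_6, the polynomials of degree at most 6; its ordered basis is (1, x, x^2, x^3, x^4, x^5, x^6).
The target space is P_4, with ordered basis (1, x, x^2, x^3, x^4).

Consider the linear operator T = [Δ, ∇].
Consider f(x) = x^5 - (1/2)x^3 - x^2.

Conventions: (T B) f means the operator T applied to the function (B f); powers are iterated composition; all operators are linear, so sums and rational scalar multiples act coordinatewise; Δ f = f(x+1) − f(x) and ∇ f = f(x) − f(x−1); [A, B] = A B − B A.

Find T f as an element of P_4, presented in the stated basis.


∇ f = 5x^4 - 10x^3 + (17/2)x^2 - (11/2)x + 3/2
Δ ∇ f = 20x^3 + 7x - 2
Δ f = 5x^4 + 10x^3 + (17/2)x^2 + (3/2)x - 1/2
∇ Δ f = 20x^3 + 7x - 2
[Δ, ∇] f = 0

the result is g(x) = 0
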